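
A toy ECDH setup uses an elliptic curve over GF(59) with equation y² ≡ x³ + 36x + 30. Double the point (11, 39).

tangent at (11, 39): λ = (3·11² + 36)/(2·39) ≡ 45/19. 19⁻¹ ≡ 28 (mod 59), so λ ≡ 45·28 ≡ 21.
  x = λ² - 11 - 11 = 441 - 22 ≡ 6; y = λ·(11 - 6) - 39 ≡ 7. → (6, 7)

(6, 7)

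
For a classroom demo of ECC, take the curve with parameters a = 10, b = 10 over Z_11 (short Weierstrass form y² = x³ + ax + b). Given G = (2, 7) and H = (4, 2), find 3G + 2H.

(3, 10)

First 3G:
Repeated addition: build up to 3G.
2G: tangent at (2, 7): λ = (3·2² + 10)/(2·7) ≡ 0/3. 3⁻¹ ≡ 4 (mod 11), so λ ≡ 0·4 ≡ 0.
  x = λ² - 2 - 2 = 0 - 4 ≡ 7; y = λ·(2 - 7) - 7 ≡ 4. → (7, 4)
3G: (7, 4) + (2, 7). λ = (7 - 4)/(2 - 7) ≡ 3/6 mod 11. 6⁻¹ ≡ 2 (mod 11) since 6·2 = 12 ≡ 1, so λ ≡ 6.
  x = λ² - 7 - 2 = 36 - 9 ≡ 5; y = λ·(7 - 5) - 4 ≡ 8. → (5, 8)
3G = (5, 8).
Next 2H:
Repeated addition: build up to 2H.
2H: tangent at (4, 2): λ = (3·4² + 10)/(2·2) ≡ 3/4. 4⁻¹ ≡ 3 (mod 11), so λ ≡ 3·3 ≡ 9.
  x = λ² - 4 - 4 = 81 - 8 ≡ 7; y = λ·(4 - 7) - 2 ≡ 4. → (7, 4)
2H = (7, 4).
Finally 3G + 2H:
(5, 8) + (7, 4). λ = (4 - 8)/(7 - 5) ≡ 7/2 mod 11. 2⁻¹ ≡ 6 (mod 11) since 2·6 = 12 ≡ 1, so λ ≡ 9.
  x = λ² - 5 - 7 = 81 - 12 ≡ 3; y = λ·(5 - 3) - 8 ≡ 10. → (3, 10)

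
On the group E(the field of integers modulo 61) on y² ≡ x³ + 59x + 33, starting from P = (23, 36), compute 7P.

(11, 0)

Repeated addition: build up to 7P.
2P: tangent at (23, 36): λ = (3·23² + 59)/(2·36) ≡ 60/11. 11⁻¹ ≡ 50 (mod 61), so λ ≡ 60·50 ≡ 11.
  x = λ² - 23 - 23 = 121 - 46 ≡ 14; y = λ·(23 - 14) - 36 ≡ 2. → (14, 2)
3P: (14, 2) + (23, 36). λ = (36 - 2)/(23 - 14) ≡ 34/9 mod 61. 9⁻¹ ≡ 34 (mod 61), so λ ≡ 58.
  x = λ² - 14 - 23 = 3364 - 37 ≡ 33; y = λ·(14 - 33) - 2 ≡ 55. → (33, 55)
4P: (33, 55) + (23, 36). λ = (36 - 55)/(23 - 33) ≡ 42/51 mod 61. 51⁻¹ ≡ 6 (mod 61) since 51·6 = 306 ≡ 1, so λ ≡ 8.
  x = λ² - 33 - 23 = 64 - 56 ≡ 8; y = λ·(33 - 8) - 55 ≡ 23. → (8, 23)
5P: (8, 23) + (23, 36). λ = (36 - 23)/(23 - 8) ≡ 13/15 mod 61. 15⁻¹ ≡ 57 (mod 61), so λ ≡ 9.
  x = λ² - 8 - 23 = 81 - 31 ≡ 50; y = λ·(8 - 50) - 23 ≡ 26. → (50, 26)
6P: (50, 26) + (23, 36). λ = (36 - 26)/(23 - 50) ≡ 10/34 mod 61. 34⁻¹ ≡ 9 (mod 61), so λ ≡ 29.
  x = λ² - 50 - 23 = 841 - 73 ≡ 36; y = λ·(50 - 36) - 26 ≡ 14. → (36, 14)
7P: (36, 14) + (23, 36). λ = (36 - 14)/(23 - 36) ≡ 22/48 mod 61. 48⁻¹ ≡ 14 (mod 61) since 48·14 = 672 ≡ 1, so λ ≡ 3.
  x = λ² - 36 - 23 = 9 - 59 ≡ 11; y = λ·(36 - 11) - 14 ≡ 0. → (11, 0)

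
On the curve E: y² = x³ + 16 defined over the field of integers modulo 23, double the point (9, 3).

tangent at (9, 3): λ = (3·9² + 0)/(2·3) ≡ 13/6. 6⁻¹ ≡ 4 (mod 23), so λ ≡ 13·4 ≡ 6.
  x = λ² - 9 - 9 = 36 - 18 ≡ 18; y = λ·(9 - 18) - 3 ≡ 12. → (18, 12)

(18, 12)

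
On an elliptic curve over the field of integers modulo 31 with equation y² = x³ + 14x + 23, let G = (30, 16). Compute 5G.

Double-and-add on 5 = (101)₂. Start with G = (30, 16) for the leading 1-bit.
double: tangent at (30, 16): λ = (3·30² + 14)/(2·16) ≡ 17/1. 1⁻¹ ≡ 1 (mod 31), so λ ≡ 17·1 ≡ 17.
  x = λ² - 30 - 30 = 289 - 60 ≡ 12; y = λ·(30 - 12) - 16 ≡ 11. → (12, 11)
double: tangent at (12, 11): λ = (3·12² + 14)/(2·11) ≡ 12/22. 22⁻¹ ≡ 24 (mod 31), so λ ≡ 12·24 ≡ 9.
  x = λ² - 12 - 12 = 81 - 24 ≡ 26; y = λ·(12 - 26) - 11 ≡ 18. → (26, 18)
add G: (26, 18) + (30, 16). λ = (16 - 18)/(30 - 26) ≡ 29/4 mod 31. 4⁻¹ ≡ 8 (mod 31), so λ ≡ 15.
  x = λ² - 26 - 30 = 225 - 56 ≡ 14; y = λ·(26 - 14) - 18 ≡ 7. → (14, 7)

(14, 7)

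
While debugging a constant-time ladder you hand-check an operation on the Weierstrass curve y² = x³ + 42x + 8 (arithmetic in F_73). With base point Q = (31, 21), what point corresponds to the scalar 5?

Repeated addition: build up to 5Q.
2Q: tangent at (31, 21): λ = (3·31² + 42)/(2·21) ≡ 5/42. 42⁻¹ ≡ 40 (mod 73), so λ ≡ 5·40 ≡ 54.
  x = λ² - 31 - 31 = 2916 - 62 ≡ 7; y = λ·(31 - 7) - 21 ≡ 34. → (7, 34)
3Q: (7, 34) + (31, 21). λ = (21 - 34)/(31 - 7) ≡ 60/24 mod 73. 24⁻¹ ≡ 70 (mod 73) since 24·70 = 1680 ≡ 1, so λ ≡ 39.
  x = λ² - 7 - 31 = 1521 - 38 ≡ 23; y = λ·(7 - 23) - 34 ≡ 72. → (23, 72)
4Q: (23, 72) + (31, 21). λ = (21 - 72)/(31 - 23) ≡ 22/8 mod 73. 8⁻¹ ≡ 64 (mod 73), so λ ≡ 21.
  x = λ² - 23 - 31 = 441 - 54 ≡ 22; y = λ·(23 - 22) - 72 ≡ 22. → (22, 22)
5Q: (22, 22) + (31, 21). λ = (21 - 22)/(31 - 22) ≡ 72/9 mod 73. 9⁻¹ ≡ 65 (mod 73), so λ ≡ 8.
  x = λ² - 22 - 31 = 64 - 53 ≡ 11; y = λ·(22 - 11) - 22 ≡ 66. → (11, 66)

(11, 66)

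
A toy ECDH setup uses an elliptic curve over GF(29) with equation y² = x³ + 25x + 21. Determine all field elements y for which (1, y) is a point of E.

none

x³ + 25x + 21 = 47 ≡ 18 (mod 29).
18 is a non-residue mod 29; no y exists.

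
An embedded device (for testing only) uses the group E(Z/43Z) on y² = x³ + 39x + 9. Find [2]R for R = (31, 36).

tangent at (31, 36): λ = (3·31² + 39)/(2·36) ≡ 41/29. 29⁻¹ ≡ 3 (mod 43), so λ ≡ 41·3 ≡ 37.
  x = λ² - 31 - 31 = 1369 - 62 ≡ 17; y = λ·(31 - 17) - 36 ≡ 9. → (17, 9)

(17, 9)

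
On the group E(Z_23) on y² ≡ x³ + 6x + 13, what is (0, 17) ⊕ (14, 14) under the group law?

(4, 20)

(0, 17) + (14, 14). λ = (14 - 17)/(14 - 0) ≡ 20/14 mod 23. 14⁻¹ ≡ 5 (mod 23), so λ ≡ 8.
  x = λ² - 0 - 14 = 64 - 14 ≡ 4; y = λ·(0 - 4) - 17 ≡ 20. → (4, 20)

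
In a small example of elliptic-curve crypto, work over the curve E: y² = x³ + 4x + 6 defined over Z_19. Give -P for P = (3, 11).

(3, 8)

-(3, 11) = (3, -11 mod 19) = (3, 8).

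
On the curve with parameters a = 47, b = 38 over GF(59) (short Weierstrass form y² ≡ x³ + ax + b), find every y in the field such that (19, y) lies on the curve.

x³ + 47x + 38 = 7790 ≡ 2 (mod 59).
2 is a non-residue mod 59; no y exists.

none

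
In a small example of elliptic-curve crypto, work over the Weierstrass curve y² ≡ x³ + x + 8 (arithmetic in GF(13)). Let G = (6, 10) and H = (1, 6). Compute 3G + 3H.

(1, 6)

First 3G:
Repeated addition: build up to 3G.
2G: tangent at (6, 10): λ = (3·6² + 1)/(2·10) ≡ 5/7. 7⁻¹ ≡ 2 (mod 13), so λ ≡ 5·2 ≡ 10.
  x = λ² - 6 - 6 = 100 - 12 ≡ 10; y = λ·(6 - 10) - 10 ≡ 2. → (10, 2)
3G: (10, 2) + (6, 10). λ = (10 - 2)/(6 - 10) ≡ 8/9 mod 13. 9⁻¹ ≡ 3 (mod 13) since 9·3 = 27 ≡ 1, so λ ≡ 11.
  x = λ² - 10 - 6 = 121 - 16 ≡ 1; y = λ·(10 - 1) - 2 ≡ 6. → (1, 6)
3G = (1, 6).
Next 3H:
Repeated addition: build up to 3H.
2H: tangent at (1, 6): λ = (3·1² + 1)/(2·6) ≡ 4/12. 12⁻¹ ≡ 12 (mod 13), so λ ≡ 4·12 ≡ 9.
  x = λ² - 1 - 1 = 81 - 2 ≡ 1; y = λ·(1 - 1) - 6 ≡ 7. → (1, 7)
3H: (1, 7) + (1, 6): same x and y₁ ≡ -y₂, so the sum is ∞.
3H = ∞.
Finally 3G + 3H:
(1, 6) + ∞ = (1, 6) (identity).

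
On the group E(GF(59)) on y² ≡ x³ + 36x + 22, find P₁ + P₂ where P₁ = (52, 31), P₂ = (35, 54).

(51, 44)

(52, 31) + (35, 54). λ = (54 - 31)/(35 - 52) ≡ 23/42 mod 59. 42⁻¹ ≡ 52 (mod 59), so λ ≡ 16.
  x = λ² - 52 - 35 = 256 - 87 ≡ 51; y = λ·(52 - 51) - 31 ≡ 44. → (51, 44)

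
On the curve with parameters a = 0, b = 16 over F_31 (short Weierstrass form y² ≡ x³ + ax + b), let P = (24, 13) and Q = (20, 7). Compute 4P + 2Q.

First 4P:
Repeated addition: build up to 4P.
2P: tangent at (24, 13): λ = (3·24² + 0)/(2·13) ≡ 23/26. 26⁻¹ ≡ 6 (mod 31), so λ ≡ 23·6 ≡ 14.
  x = λ² - 24 - 24 = 196 - 48 ≡ 24; y = λ·(24 - 24) - 13 ≡ 18. → (24, 18)
3P: (24, 18) + (24, 13): same x and y₁ ≡ -y₂, so the sum is the point at infinity.
4P: the point at infinity + (24, 13) = (24, 13) (identity).
4P = (24, 13).
Next 2Q:
Repeated addition: build up to 2Q.
2Q: tangent at (20, 7): λ = (3·20² + 0)/(2·7) ≡ 22/14. 14⁻¹ ≡ 20 (mod 31), so λ ≡ 22·20 ≡ 6.
  x = λ² - 20 - 20 = 36 - 40 ≡ 27; y = λ·(20 - 27) - 7 ≡ 13. → (27, 13)
2Q = (27, 13).
Finally 4P + 2Q:
(24, 13) + (27, 13). λ = (13 - 13)/(27 - 24) ≡ 0/3 mod 31. 3⁻¹ ≡ 21 (mod 31), so λ ≡ 0.
  x = λ² - 24 - 27 = 0 - 51 ≡ 11; y = λ·(24 - 11) - 13 ≡ 18. → (11, 18)

(11, 18)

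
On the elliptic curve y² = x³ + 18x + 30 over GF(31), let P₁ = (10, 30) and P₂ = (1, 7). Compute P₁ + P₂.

(25, 4)

(10, 30) + (1, 7). λ = (7 - 30)/(1 - 10) ≡ 8/22 mod 31. 22⁻¹ ≡ 24 (mod 31), so λ ≡ 6.
  x = λ² - 10 - 1 = 36 - 11 ≡ 25; y = λ·(10 - 25) - 30 ≡ 4. → (25, 4)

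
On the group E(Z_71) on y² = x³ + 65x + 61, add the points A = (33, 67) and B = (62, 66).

(34, 53)

(33, 67) + (62, 66). λ = (66 - 67)/(62 - 33) ≡ 70/29 mod 71. 29⁻¹ ≡ 49 (mod 71), so λ ≡ 22.
  x = λ² - 33 - 62 = 484 - 95 ≡ 34; y = λ·(33 - 34) - 67 ≡ 53. → (34, 53)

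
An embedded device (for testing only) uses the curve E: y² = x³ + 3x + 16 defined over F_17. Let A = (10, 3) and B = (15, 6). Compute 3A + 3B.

First 3A:
Repeated addition: build up to 3A.
2A: tangent at (10, 3): λ = (3·10² + 3)/(2·3) ≡ 14/6. 6⁻¹ ≡ 3 (mod 17) since 6·3 = 18 ≡ 1, so λ ≡ 14·3 ≡ 8.
  x = λ² - 10 - 10 = 64 - 20 ≡ 10; y = λ·(10 - 10) - 3 ≡ 14. → (10, 14)
3A: (10, 14) + (10, 3): same x and y₁ ≡ -y₂, so the sum is O.
3A = O.
Next 3B:
Repeated addition: build up to 3B.
2B: tangent at (15, 6): λ = (3·15² + 3)/(2·6) ≡ 15/12. 12⁻¹ ≡ 10 (mod 17), so λ ≡ 15·10 ≡ 14.
  x = λ² - 15 - 15 = 196 - 30 ≡ 13; y = λ·(15 - 13) - 6 ≡ 5. → (13, 5)
3B: (13, 5) + (15, 6). λ = (6 - 5)/(15 - 13) ≡ 1/2 mod 17. 2⁻¹ ≡ 9 (mod 17), so λ ≡ 9.
  x = λ² - 13 - 15 = 81 - 28 ≡ 2; y = λ·(13 - 2) - 5 ≡ 9. → (2, 9)
3B = (2, 9).
Finally 3A + 3B:
O + (2, 9) = (2, 9) (identity).

(2, 9)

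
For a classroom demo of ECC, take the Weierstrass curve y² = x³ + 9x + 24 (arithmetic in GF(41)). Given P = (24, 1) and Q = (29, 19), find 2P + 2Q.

First 2P:
Repeated addition: build up to 2P.
2P: tangent at (24, 1): λ = (3·24² + 9)/(2·1) ≡ 15/2. 2⁻¹ ≡ 21 (mod 41) since 2·21 = 42 ≡ 1, so λ ≡ 15·21 ≡ 28.
  x = λ² - 24 - 24 = 784 - 48 ≡ 39; y = λ·(24 - 39) - 1 ≡ 30. → (39, 30)
2P = (39, 30).
Next 2Q:
Repeated addition: build up to 2Q.
2Q: tangent at (29, 19): λ = (3·29² + 9)/(2·19) ≡ 31/38. 38⁻¹ ≡ 27 (mod 41), so λ ≡ 31·27 ≡ 17.
  x = λ² - 29 - 29 = 289 - 58 ≡ 26; y = λ·(29 - 26) - 19 ≡ 32. → (26, 32)
2Q = (26, 32).
Finally 2P + 2Q:
(39, 30) + (26, 32). λ = (32 - 30)/(26 - 39) ≡ 2/28 mod 41. 28⁻¹ ≡ 22 (mod 41) since 28·22 = 616 ≡ 1, so λ ≡ 3.
  x = λ² - 39 - 26 = 9 - 65 ≡ 26; y = λ·(39 - 26) - 30 ≡ 9. → (26, 9)

(26, 9)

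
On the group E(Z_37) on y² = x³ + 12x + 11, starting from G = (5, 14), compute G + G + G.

Repeated addition: build up to 3G.
2G: tangent at (5, 14): λ = (3·5² + 12)/(2·14) ≡ 13/28. 28⁻¹ ≡ 4 (mod 37), so λ ≡ 13·4 ≡ 15.
  x = λ² - 5 - 5 = 225 - 10 ≡ 30; y = λ·(5 - 30) - 14 ≡ 18. → (30, 18)
3G: (30, 18) + (5, 14). λ = (14 - 18)/(5 - 30) ≡ 33/12 mod 37. 12⁻¹ ≡ 34 (mod 37) since 12·34 = 408 ≡ 1, so λ ≡ 12.
  x = λ² - 30 - 5 = 144 - 35 ≡ 35; y = λ·(30 - 35) - 18 ≡ 33. → (35, 33)

(35, 33)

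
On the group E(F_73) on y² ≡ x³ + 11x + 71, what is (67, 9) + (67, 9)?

tangent at (67, 9): λ = (3·67² + 11)/(2·9) ≡ 46/18. 18⁻¹ ≡ 69 (mod 73) since 18·69 = 1242 ≡ 1, so λ ≡ 46·69 ≡ 35.
  x = λ² - 67 - 67 = 1225 - 134 ≡ 69; y = λ·(67 - 69) - 9 ≡ 67. → (69, 67)

(69, 67)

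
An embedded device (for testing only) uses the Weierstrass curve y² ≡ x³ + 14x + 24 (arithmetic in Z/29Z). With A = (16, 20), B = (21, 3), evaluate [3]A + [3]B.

(13, 5)

First 3A:
Repeated addition: build up to 3A.
2A: tangent at (16, 20): λ = (3·16² + 14)/(2·20) ≡ 28/11. 11⁻¹ ≡ 8 (mod 29) since 11·8 = 88 ≡ 1, so λ ≡ 28·8 ≡ 21.
  x = λ² - 16 - 16 = 441 - 32 ≡ 3; y = λ·(16 - 3) - 20 ≡ 21. → (3, 21)
3A: (3, 21) + (16, 20). λ = (20 - 21)/(16 - 3) ≡ 28/13 mod 29. 13⁻¹ ≡ 9 (mod 29), so λ ≡ 20.
  x = λ² - 3 - 16 = 400 - 19 ≡ 4; y = λ·(3 - 4) - 21 ≡ 17. → (4, 17)
3A = (4, 17).
Next 3B:
Repeated addition: build up to 3B.
2B: tangent at (21, 3): λ = (3·21² + 14)/(2·3) ≡ 3/6. 6⁻¹ ≡ 5 (mod 29) since 6·5 = 30 ≡ 1, so λ ≡ 3·5 ≡ 15.
  x = λ² - 21 - 21 = 225 - 42 ≡ 9; y = λ·(21 - 9) - 3 ≡ 3. → (9, 3)
3B: (9, 3) + (21, 3). λ = (3 - 3)/(21 - 9) ≡ 0/12 mod 29. 12⁻¹ ≡ 17 (mod 29) since 12·17 = 204 ≡ 1, so λ ≡ 0.
  x = λ² - 9 - 21 = 0 - 30 ≡ 28; y = λ·(9 - 28) - 3 ≡ 26. → (28, 26)
3B = (28, 26).
Finally 3A + 3B:
(4, 17) + (28, 26). λ = (26 - 17)/(28 - 4) ≡ 9/24 mod 29. 24⁻¹ ≡ 23 (mod 29) since 24·23 = 552 ≡ 1, so λ ≡ 4.
  x = λ² - 4 - 28 = 16 - 32 ≡ 13; y = λ·(4 - 13) - 17 ≡ 5. → (13, 5)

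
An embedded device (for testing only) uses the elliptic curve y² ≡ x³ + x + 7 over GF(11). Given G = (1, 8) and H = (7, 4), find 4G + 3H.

First 4G:
Repeated addition: build up to 4G.
2G: tangent at (1, 8): λ = (3·1² + 1)/(2·8) ≡ 4/5. 5⁻¹ ≡ 9 (mod 11) since 5·9 = 45 ≡ 1, so λ ≡ 4·9 ≡ 3.
  x = λ² - 1 - 1 = 9 - 2 ≡ 7; y = λ·(1 - 7) - 8 ≡ 7. → (7, 7)
3G: (7, 7) + (1, 8). λ = (8 - 7)/(1 - 7) ≡ 1/5 mod 11. 5⁻¹ ≡ 9 (mod 11) since 5·9 = 45 ≡ 1, so λ ≡ 9.
  x = λ² - 7 - 1 = 81 - 8 ≡ 7; y = λ·(7 - 7) - 7 ≡ 4. → (7, 4)
4G: (7, 4) + (1, 8). λ = (8 - 4)/(1 - 7) ≡ 4/5 mod 11. 5⁻¹ ≡ 9 (mod 11), so λ ≡ 3.
  x = λ² - 7 - 1 = 9 - 8 ≡ 1; y = λ·(7 - 1) - 4 ≡ 3. → (1, 3)
4G = (1, 3).
Next 3H:
Repeated addition: build up to 3H.
2H: tangent at (7, 4): λ = (3·7² + 1)/(2·4) ≡ 5/8. 8⁻¹ ≡ 7 (mod 11), so λ ≡ 5·7 ≡ 2.
  x = λ² - 7 - 7 = 4 - 14 ≡ 1; y = λ·(7 - 1) - 4 ≡ 8. → (1, 8)
3H: (1, 8) + (7, 4). λ = (4 - 8)/(7 - 1) ≡ 7/6 mod 11. 6⁻¹ ≡ 2 (mod 11), so λ ≡ 3.
  x = λ² - 1 - 7 = 9 - 8 ≡ 1; y = λ·(1 - 1) - 8 ≡ 3. → (1, 3)
3H = (1, 3).
Finally 4G + 3H:
tangent at (1, 3): λ = (3·1² + 1)/(2·3) ≡ 4/6. 6⁻¹ ≡ 2 (mod 11), so λ ≡ 4·2 ≡ 8.
  x = λ² - 1 - 1 = 64 - 2 ≡ 7; y = λ·(1 - 7) - 3 ≡ 4. → (7, 4)

(7, 4)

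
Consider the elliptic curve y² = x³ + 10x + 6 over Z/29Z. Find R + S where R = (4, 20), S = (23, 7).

(4, 20) + (23, 7). λ = (7 - 20)/(23 - 4) ≡ 16/19 mod 29. 19⁻¹ ≡ 26 (mod 29) since 19·26 = 494 ≡ 1, so λ ≡ 10.
  x = λ² - 4 - 23 = 100 - 27 ≡ 15; y = λ·(4 - 15) - 20 ≡ 15. → (15, 15)

(15, 15)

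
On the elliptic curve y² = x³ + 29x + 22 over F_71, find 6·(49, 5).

O

Write G = (49, 5).
Repeated addition: build up to 6G.
2G: tangent at (49, 5): λ = (3·49² + 29)/(2·5) ≡ 61/10. 10⁻¹ ≡ 64 (mod 71) since 10·64 = 640 ≡ 1, so λ ≡ 61·64 ≡ 70.
  x = λ² - 49 - 49 = 4900 - 98 ≡ 45; y = λ·(49 - 45) - 5 ≡ 62. → (45, 62)
3G: (45, 62) + (49, 5). λ = (5 - 62)/(49 - 45) ≡ 14/4 mod 71. 4⁻¹ ≡ 18 (mod 71), so λ ≡ 39.
  x = λ² - 45 - 49 = 1521 - 94 ≡ 7; y = λ·(45 - 7) - 62 ≡ 0. → (7, 0)
4G: (7, 0) + (49, 5). λ = (5 - 0)/(49 - 7) ≡ 5/42 mod 71. 42⁻¹ ≡ 22 (mod 71) since 42·22 = 924 ≡ 1, so λ ≡ 39.
  x = λ² - 7 - 49 = 1521 - 56 ≡ 45; y = λ·(7 - 45) - 0 ≡ 9. → (45, 9)
5G: (45, 9) + (49, 5). λ = (5 - 9)/(49 - 45) ≡ 67/4 mod 71. 4⁻¹ ≡ 18 (mod 71) since 4·18 = 72 ≡ 1, so λ ≡ 70.
  x = λ² - 45 - 49 = 4900 - 94 ≡ 49; y = λ·(45 - 49) - 9 ≡ 66. → (49, 66)
6G: (49, 66) + (49, 5): same x and y₁ ≡ -y₂, so the sum is O.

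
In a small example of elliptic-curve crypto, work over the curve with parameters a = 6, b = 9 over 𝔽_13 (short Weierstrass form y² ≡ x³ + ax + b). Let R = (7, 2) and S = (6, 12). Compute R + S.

(9, 5)

(7, 2) + (6, 12). λ = (12 - 2)/(6 - 7) ≡ 10/12 mod 13. 12⁻¹ ≡ 12 (mod 13), so λ ≡ 3.
  x = λ² - 7 - 6 = 9 - 13 ≡ 9; y = λ·(7 - 9) - 2 ≡ 5. → (9, 5)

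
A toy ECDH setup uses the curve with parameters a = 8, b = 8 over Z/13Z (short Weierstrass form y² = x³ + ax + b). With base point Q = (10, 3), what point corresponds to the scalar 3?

Repeated addition: build up to 3Q.
2Q: tangent at (10, 3): λ = (3·10² + 8)/(2·3) ≡ 9/6. 6⁻¹ ≡ 11 (mod 13), so λ ≡ 9·11 ≡ 8.
  x = λ² - 10 - 10 = 64 - 20 ≡ 5; y = λ·(10 - 5) - 3 ≡ 11. → (5, 11)
3Q: (5, 11) + (10, 3). λ = (3 - 11)/(10 - 5) ≡ 5/5 mod 13. 5⁻¹ ≡ 8 (mod 13) since 5·8 = 40 ≡ 1, so λ ≡ 1.
  x = λ² - 5 - 10 = 1 - 15 ≡ 12; y = λ·(5 - 12) - 11 ≡ 8. → (12, 8)

(12, 8)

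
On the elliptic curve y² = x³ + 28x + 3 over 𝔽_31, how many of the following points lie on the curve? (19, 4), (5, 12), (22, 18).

3

(19, 4): 4² ≡ 16, rhs ≡ 16 → on.
(5, 12): 12² ≡ 20, rhs ≡ 20 → on.
(22, 18): 18² ≡ 14, rhs ≡ 14 → on.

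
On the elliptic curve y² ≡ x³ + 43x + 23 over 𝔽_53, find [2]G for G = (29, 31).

(35, 25)

tangent at (29, 31): λ = (3·29² + 43)/(2·31) ≡ 22/9. 9⁻¹ ≡ 6 (mod 53) since 9·6 = 54 ≡ 1, so λ ≡ 22·6 ≡ 26.
  x = λ² - 29 - 29 = 676 - 58 ≡ 35; y = λ·(29 - 35) - 31 ≡ 25. → (35, 25)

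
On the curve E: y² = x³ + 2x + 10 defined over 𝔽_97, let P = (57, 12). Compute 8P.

Repeated addition: build up to 8P.
2P: tangent at (57, 12): λ = (3·57² + 2)/(2·12) ≡ 49/24. 24⁻¹ ≡ 93 (mod 97), so λ ≡ 49·93 ≡ 95.
  x = λ² - 57 - 57 = 9025 - 114 ≡ 84; y = λ·(57 - 84) - 12 ≡ 42. → (84, 42)
3P: (84, 42) + (57, 12). λ = (12 - 42)/(57 - 84) ≡ 67/70 mod 97. 70⁻¹ ≡ 79 (mod 97) since 70·79 = 5530 ≡ 1, so λ ≡ 55.
  x = λ² - 84 - 57 = 3025 - 141 ≡ 71; y = λ·(84 - 71) - 42 ≡ 91. → (71, 91)
4P: (71, 91) + (57, 12). λ = (12 - 91)/(57 - 71) ≡ 18/83 mod 97. 83⁻¹ ≡ 90 (mod 97), so λ ≡ 68.
  x = λ² - 71 - 57 = 4624 - 128 ≡ 34; y = λ·(71 - 34) - 91 ≡ 0. → (34, 0)
5P: (34, 0) + (57, 12). λ = (12 - 0)/(57 - 34) ≡ 12/23 mod 97. 23⁻¹ ≡ 38 (mod 97), so λ ≡ 68.
  x = λ² - 34 - 57 = 4624 - 91 ≡ 71; y = λ·(34 - 71) - 0 ≡ 6. → (71, 6)
6P: (71, 6) + (57, 12). λ = (12 - 6)/(57 - 71) ≡ 6/83 mod 97. 83⁻¹ ≡ 90 (mod 97) since 83·90 = 7470 ≡ 1, so λ ≡ 55.
  x = λ² - 71 - 57 = 3025 - 128 ≡ 84; y = λ·(71 - 84) - 6 ≡ 55. → (84, 55)
7P: (84, 55) + (57, 12). λ = (12 - 55)/(57 - 84) ≡ 54/70 mod 97. 70⁻¹ ≡ 79 (mod 97) since 70·79 = 5530 ≡ 1, so λ ≡ 95.
  x = λ² - 84 - 57 = 9025 - 141 ≡ 57; y = λ·(84 - 57) - 55 ≡ 85. → (57, 85)
8P: (57, 85) + (57, 12): same x and y₁ ≡ -y₂, so the sum is ∞.

O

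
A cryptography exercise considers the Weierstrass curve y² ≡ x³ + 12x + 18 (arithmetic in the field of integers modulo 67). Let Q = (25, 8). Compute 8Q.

(38, 2)

Double-and-add on 8 = (1000)₂. Start with Q = (25, 8) for the leading 1-bit.
double: tangent at (25, 8): λ = (3·25² + 12)/(2·8) ≡ 11/16. 16⁻¹ ≡ 21 (mod 67), so λ ≡ 11·21 ≡ 30.
  x = λ² - 25 - 25 = 900 - 50 ≡ 46; y = λ·(25 - 46) - 8 ≡ 32. → (46, 32)
double: tangent at (46, 32): λ = (3·46² + 12)/(2·32) ≡ 62/64. 64⁻¹ ≡ 22 (mod 67) since 64·22 = 1408 ≡ 1, so λ ≡ 62·22 ≡ 24.
  x = λ² - 46 - 46 = 576 - 92 ≡ 15; y = λ·(46 - 15) - 32 ≡ 42. → (15, 42)
double: tangent at (15, 42): λ = (3·15² + 12)/(2·42) ≡ 17/17. 17⁻¹ ≡ 4 (mod 67) since 17·4 = 68 ≡ 1, so λ ≡ 17·4 ≡ 1.
  x = λ² - 15 - 15 = 1 - 30 ≡ 38; y = λ·(15 - 38) - 42 ≡ 2. → (38, 2)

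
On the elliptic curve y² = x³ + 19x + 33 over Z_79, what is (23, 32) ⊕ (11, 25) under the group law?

(2, 0)

(23, 32) + (11, 25). λ = (25 - 32)/(11 - 23) ≡ 72/67 mod 79. 67⁻¹ ≡ 46 (mod 79), so λ ≡ 73.
  x = λ² - 23 - 11 = 5329 - 34 ≡ 2; y = λ·(23 - 2) - 32 ≡ 0. → (2, 0)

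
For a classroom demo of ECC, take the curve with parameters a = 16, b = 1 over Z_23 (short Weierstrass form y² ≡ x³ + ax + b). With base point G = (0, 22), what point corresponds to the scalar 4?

Double-and-add on 4 = (100)₂. Start with G = (0, 22) for the leading 1-bit.
double: tangent at (0, 22): λ = (3·0² + 16)/(2·22) ≡ 16/21. 21⁻¹ ≡ 11 (mod 23), so λ ≡ 16·11 ≡ 15.
  x = λ² - 0 - 0 = 225 - 0 ≡ 18; y = λ·(0 - 18) - 22 ≡ 7. → (18, 7)
double: tangent at (18, 7): λ = (3·18² + 16)/(2·7) ≡ 22/14. 14⁻¹ ≡ 5 (mod 23) since 14·5 = 70 ≡ 1, so λ ≡ 22·5 ≡ 18.
  x = λ² - 18 - 18 = 324 - 36 ≡ 12; y = λ·(18 - 12) - 7 ≡ 9. → (12, 9)

(12, 9)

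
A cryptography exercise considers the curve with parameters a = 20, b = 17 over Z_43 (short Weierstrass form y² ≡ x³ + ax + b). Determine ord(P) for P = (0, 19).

9

2P: tangent at (0, 19): λ = (3·0² + 20)/(2·19) ≡ 20/38. 38⁻¹ ≡ 17 (mod 43) since 38·17 = 646 ≡ 1, so λ ≡ 20·17 ≡ 39.
  x = λ² - 0 - 0 = 1521 - 0 ≡ 16; y = λ·(0 - 16) - 19 ≡ 2. → (16, 2)
3P: (16, 2) + (0, 19). λ = (19 - 2)/(0 - 16) ≡ 17/27 mod 43. 27⁻¹ ≡ 8 (mod 43) since 27·8 = 216 ≡ 1, so λ ≡ 7.
  x = λ² - 16 - 0 = 49 - 16 ≡ 33; y = λ·(16 - 33) - 2 ≡ 8. → (33, 8)
4P: (33, 8) + (0, 19). λ = (19 - 8)/(0 - 33) ≡ 11/10 mod 43. 10⁻¹ ≡ 13 (mod 43) since 10·13 = 130 ≡ 1, so λ ≡ 14.
  x = λ² - 33 - 0 = 196 - 33 ≡ 34; y = λ·(33 - 34) - 8 ≡ 21. → (34, 21)
5P: (34, 21) + (0, 19). λ = (19 - 21)/(0 - 34) ≡ 41/9 mod 43. 9⁻¹ ≡ 24 (mod 43) since 9·24 = 216 ≡ 1, so λ ≡ 38.
  x = λ² - 34 - 0 = 1444 - 34 ≡ 34; y = λ·(34 - 34) - 21 ≡ 22. → (34, 22)
6P: (34, 22) + (0, 19). λ = (19 - 22)/(0 - 34) ≡ 40/9 mod 43. 9⁻¹ ≡ 24 (mod 43), so λ ≡ 14.
  x = λ² - 34 - 0 = 196 - 34 ≡ 33; y = λ·(34 - 33) - 22 ≡ 35. → (33, 35)
7P: (33, 35) + (0, 19). λ = (19 - 35)/(0 - 33) ≡ 27/10 mod 43. 10⁻¹ ≡ 13 (mod 43), so λ ≡ 7.
  x = λ² - 33 - 0 = 49 - 33 ≡ 16; y = λ·(33 - 16) - 35 ≡ 41. → (16, 41)
8P: (16, 41) + (0, 19). λ = (19 - 41)/(0 - 16) ≡ 21/27 mod 43. 27⁻¹ ≡ 8 (mod 43), so λ ≡ 39.
  x = λ² - 16 - 0 = 1521 - 16 ≡ 0; y = λ·(16 - 0) - 41 ≡ 24. → (0, 24)
9P: (0, 24) + (0, 19): same x and y₁ ≡ -y₂, so the sum is the point at infinity.
9P = the point at infinity, so the order is 9.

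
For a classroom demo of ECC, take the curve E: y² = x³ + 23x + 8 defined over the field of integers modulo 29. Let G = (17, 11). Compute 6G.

(20, 0)

Repeated addition: build up to 6G.
2G: tangent at (17, 11): λ = (3·17² + 23)/(2·11) ≡ 20/22. 22⁻¹ ≡ 4 (mod 29), so λ ≡ 20·4 ≡ 22.
  x = λ² - 17 - 17 = 484 - 34 ≡ 15; y = λ·(17 - 15) - 11 ≡ 4. → (15, 4)
3G: (15, 4) + (17, 11). λ = (11 - 4)/(17 - 15) ≡ 7/2 mod 29. 2⁻¹ ≡ 15 (mod 29), so λ ≡ 18.
  x = λ² - 15 - 17 = 324 - 32 ≡ 2; y = λ·(15 - 2) - 4 ≡ 27. → (2, 27)
4G: (2, 27) + (17, 11). λ = (11 - 27)/(17 - 2) ≡ 13/15 mod 29. 15⁻¹ ≡ 2 (mod 29) since 15·2 = 30 ≡ 1, so λ ≡ 26.
  x = λ² - 2 - 17 = 676 - 19 ≡ 19; y = λ·(2 - 19) - 27 ≡ 24. → (19, 24)
5G: (19, 24) + (17, 11). λ = (11 - 24)/(17 - 19) ≡ 16/27 mod 29. 27⁻¹ ≡ 14 (mod 29) since 27·14 = 378 ≡ 1, so λ ≡ 21.
  x = λ² - 19 - 17 = 441 - 36 ≡ 28; y = λ·(19 - 28) - 24 ≡ 19. → (28, 19)
6G: (28, 19) + (17, 11). λ = (11 - 19)/(17 - 28) ≡ 21/18 mod 29. 18⁻¹ ≡ 21 (mod 29), so λ ≡ 6.
  x = λ² - 28 - 17 = 36 - 45 ≡ 20; y = λ·(28 - 20) - 19 ≡ 0. → (20, 0)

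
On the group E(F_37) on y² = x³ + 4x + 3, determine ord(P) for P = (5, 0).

2P: (5, 0) + (5, 0): same x and y₁ ≡ -y₂, so the sum is ∞.
2P = ∞, so the order is 2.

2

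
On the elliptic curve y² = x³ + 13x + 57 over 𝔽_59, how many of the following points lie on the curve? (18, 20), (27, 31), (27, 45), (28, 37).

2

(18, 20): 20² ≡ 46, rhs ≡ 46 → on.
(27, 31): 31² ≡ 17, rhs ≡ 31 → off.
(27, 45): 45² ≡ 19, rhs ≡ 31 → off.
(28, 37): 37² ≡ 12, rhs ≡ 12 → on.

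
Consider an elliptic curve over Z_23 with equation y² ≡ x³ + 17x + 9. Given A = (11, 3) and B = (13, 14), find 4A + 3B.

First 4A:
Repeated addition: build up to 4A.
2A: tangent at (11, 3): λ = (3·11² + 17)/(2·3) ≡ 12/6. 6⁻¹ ≡ 4 (mod 23), so λ ≡ 12·4 ≡ 2.
  x = λ² - 11 - 11 = 4 - 22 ≡ 5; y = λ·(11 - 5) - 3 ≡ 9. → (5, 9)
3A: (5, 9) + (11, 3). λ = (3 - 9)/(11 - 5) ≡ 17/6 mod 23. 6⁻¹ ≡ 4 (mod 23), so λ ≡ 22.
  x = λ² - 5 - 11 = 484 - 16 ≡ 8; y = λ·(5 - 8) - 9 ≡ 17. → (8, 17)
4A: (8, 17) + (11, 3). λ = (3 - 17)/(11 - 8) ≡ 9/3 mod 23. 3⁻¹ ≡ 8 (mod 23), so λ ≡ 3.
  x = λ² - 8 - 11 = 9 - 19 ≡ 13; y = λ·(8 - 13) - 17 ≡ 14. → (13, 14)
4A = (13, 14).
Next 3B:
Repeated addition: build up to 3B.
2B: tangent at (13, 14): λ = (3·13² + 17)/(2·14) ≡ 18/5. 5⁻¹ ≡ 14 (mod 23), so λ ≡ 18·14 ≡ 22.
  x = λ² - 13 - 13 = 484 - 26 ≡ 21; y = λ·(13 - 21) - 14 ≡ 17. → (21, 17)
3B: (21, 17) + (13, 14). λ = (14 - 17)/(13 - 21) ≡ 20/15 mod 23. 15⁻¹ ≡ 20 (mod 23), so λ ≡ 9.
  x = λ² - 21 - 13 = 81 - 34 ≡ 1; y = λ·(21 - 1) - 17 ≡ 2. → (1, 2)
3B = (1, 2).
Finally 4A + 3B:
(13, 14) + (1, 2). λ = (2 - 14)/(1 - 13) ≡ 11/11 mod 23. 11⁻¹ ≡ 21 (mod 23), so λ ≡ 1.
  x = λ² - 13 - 1 = 1 - 14 ≡ 10; y = λ·(13 - 10) - 14 ≡ 12. → (10, 12)

(10, 12)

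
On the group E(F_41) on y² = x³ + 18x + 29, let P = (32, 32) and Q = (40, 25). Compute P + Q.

(32, 32) + (40, 25). λ = (25 - 32)/(40 - 32) ≡ 34/8 mod 41. 8⁻¹ ≡ 36 (mod 41), so λ ≡ 35.
  x = λ² - 32 - 40 = 1225 - 72 ≡ 5; y = λ·(32 - 5) - 32 ≡ 11. → (5, 11)

(5, 11)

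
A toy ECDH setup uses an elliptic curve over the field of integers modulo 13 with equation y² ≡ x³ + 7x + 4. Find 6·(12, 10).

Write P = (12, 10).
Double-and-add on 6 = (110)₂. Start with P = (12, 10) for the leading 1-bit.
double: tangent at (12, 10): λ = (3·12² + 7)/(2·10) ≡ 10/7. 7⁻¹ ≡ 2 (mod 13), so λ ≡ 10·2 ≡ 7.
  x = λ² - 12 - 12 = 49 - 24 ≡ 12; y = λ·(12 - 12) - 10 ≡ 3. → (12, 3)
add P: (12, 3) + (12, 10): same x and y₁ ≡ -y₂, so the sum is ∞.
double: ∞ + ∞ = ∞ (identity).

O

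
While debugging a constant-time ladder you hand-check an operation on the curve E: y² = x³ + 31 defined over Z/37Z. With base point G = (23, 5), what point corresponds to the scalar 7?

Double-and-add on 7 = (111)₂. Start with G = (23, 5) for the leading 1-bit.
double: tangent at (23, 5): λ = (3·23² + 0)/(2·5) ≡ 33/10. 10⁻¹ ≡ 26 (mod 37) since 10·26 = 260 ≡ 1, so λ ≡ 33·26 ≡ 7.
  x = λ² - 23 - 23 = 49 - 46 ≡ 3; y = λ·(23 - 3) - 5 ≡ 24. → (3, 24)
add G: (3, 24) + (23, 5). λ = (5 - 24)/(23 - 3) ≡ 18/20 mod 37. 20⁻¹ ≡ 13 (mod 37) since 20·13 = 260 ≡ 1, so λ ≡ 12.
  x = λ² - 3 - 23 = 144 - 26 ≡ 7; y = λ·(3 - 7) - 24 ≡ 2. → (7, 2)
double: tangent at (7, 2): λ = (3·7² + 0)/(2·2) ≡ 36/4. 4⁻¹ ≡ 28 (mod 37), so λ ≡ 36·28 ≡ 9.
  x = λ² - 7 - 7 = 81 - 14 ≡ 30; y = λ·(7 - 30) - 2 ≡ 13. → (30, 13)
add G: (30, 13) + (23, 5). λ = (5 - 13)/(23 - 30) ≡ 29/30 mod 37. 30⁻¹ ≡ 21 (mod 37), so λ ≡ 17.
  x = λ² - 30 - 23 = 289 - 53 ≡ 14; y = λ·(30 - 14) - 13 ≡ 0. → (14, 0)

(14, 0)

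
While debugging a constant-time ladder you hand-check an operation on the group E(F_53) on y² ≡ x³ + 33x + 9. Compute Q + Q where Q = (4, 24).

tangent at (4, 24): λ = (3·4² + 33)/(2·24) ≡ 28/48. 48⁻¹ ≡ 21 (mod 53), so λ ≡ 28·21 ≡ 5.
  x = λ² - 4 - 4 = 25 - 8 ≡ 17; y = λ·(4 - 17) - 24 ≡ 17. → (17, 17)

(17, 17)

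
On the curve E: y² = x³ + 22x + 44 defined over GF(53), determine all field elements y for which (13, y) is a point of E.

6, 47

x³ + 22x + 44 = 2527 ≡ 36 (mod 53).
Square roots of 36 mod 53: 6 and 47 (since 6² = 36 ≡ 36).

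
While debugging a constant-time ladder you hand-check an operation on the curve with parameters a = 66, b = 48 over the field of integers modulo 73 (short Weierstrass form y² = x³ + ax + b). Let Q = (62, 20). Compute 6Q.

(0, 11)

Double-and-add on 6 = (110)₂. Start with Q = (62, 20) for the leading 1-bit.
double: tangent at (62, 20): λ = (3·62² + 66)/(2·20) ≡ 64/40. 40⁻¹ ≡ 42 (mod 73), so λ ≡ 64·42 ≡ 60.
  x = λ² - 62 - 62 = 3600 - 124 ≡ 45; y = λ·(62 - 45) - 20 ≡ 51. → (45, 51)
add Q: (45, 51) + (62, 20). λ = (20 - 51)/(62 - 45) ≡ 42/17 mod 73. 17⁻¹ ≡ 43 (mod 73) since 17·43 = 731 ≡ 1, so λ ≡ 54.
  x = λ² - 45 - 62 = 2916 - 107 ≡ 35; y = λ·(45 - 35) - 51 ≡ 51. → (35, 51)
double: tangent at (35, 51): λ = (3·35² + 66)/(2·51) ≡ 18/29. 29⁻¹ ≡ 68 (mod 73), so λ ≡ 18·68 ≡ 56.
  x = λ² - 35 - 35 = 3136 - 70 ≡ 0; y = λ·(35 - 0) - 51 ≡ 11. → (0, 11)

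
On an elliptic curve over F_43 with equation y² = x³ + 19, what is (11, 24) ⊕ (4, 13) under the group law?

(41, 21)

(11, 24) + (4, 13). λ = (13 - 24)/(4 - 11) ≡ 32/36 mod 43. 36⁻¹ ≡ 6 (mod 43), so λ ≡ 20.
  x = λ² - 11 - 4 = 400 - 15 ≡ 41; y = λ·(11 - 41) - 24 ≡ 21. → (41, 21)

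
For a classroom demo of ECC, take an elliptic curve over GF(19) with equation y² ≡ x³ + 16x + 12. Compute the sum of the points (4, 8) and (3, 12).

(4, 8) + (3, 12). λ = (12 - 8)/(3 - 4) ≡ 4/18 mod 19. 18⁻¹ ≡ 18 (mod 19) since 18·18 = 324 ≡ 1, so λ ≡ 15.
  x = λ² - 4 - 3 = 225 - 7 ≡ 9; y = λ·(4 - 9) - 8 ≡ 12. → (9, 12)

(9, 12)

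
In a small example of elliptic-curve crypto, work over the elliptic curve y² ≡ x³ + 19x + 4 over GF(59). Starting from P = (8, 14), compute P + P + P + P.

Double-and-add on 4 = (100)₂. Start with P = (8, 14) for the leading 1-bit.
double: tangent at (8, 14): λ = (3·8² + 19)/(2·14) ≡ 34/28. 28⁻¹ ≡ 19 (mod 59), so λ ≡ 34·19 ≡ 56.
  x = λ² - 8 - 8 = 3136 - 16 ≡ 52; y = λ·(8 - 52) - 14 ≡ 0. → (52, 0)
double: (52, 0) + (52, 0): same x and y₁ ≡ -y₂, so the sum is ∞.

O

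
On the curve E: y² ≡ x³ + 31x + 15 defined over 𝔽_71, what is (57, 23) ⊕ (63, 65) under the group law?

(0, 21)

(57, 23) + (63, 65). λ = (65 - 23)/(63 - 57) ≡ 42/6 mod 71. 6⁻¹ ≡ 12 (mod 71) since 6·12 = 72 ≡ 1, so λ ≡ 7.
  x = λ² - 57 - 63 = 49 - 120 ≡ 0; y = λ·(57 - 0) - 23 ≡ 21. → (0, 21)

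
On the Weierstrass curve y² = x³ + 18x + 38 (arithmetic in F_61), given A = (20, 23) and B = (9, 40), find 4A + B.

(4, 28)

First 4A:
Double-and-add on 4 = (100)₂. Start with A = (20, 23) for the leading 1-bit.
double: tangent at (20, 23): λ = (3·20² + 18)/(2·23) ≡ 59/46. 46⁻¹ ≡ 4 (mod 61), so λ ≡ 59·4 ≡ 53.
  x = λ² - 20 - 20 = 2809 - 40 ≡ 24; y = λ·(20 - 24) - 23 ≡ 9. → (24, 9)
double: tangent at (24, 9): λ = (3·24² + 18)/(2·9) ≡ 38/18. 18⁻¹ ≡ 17 (mod 61) since 18·17 = 306 ≡ 1, so λ ≡ 38·17 ≡ 36.
  x = λ² - 24 - 24 = 1296 - 48 ≡ 28; y = λ·(24 - 28) - 9 ≡ 30. → (28, 30)
4A = (28, 30).
Finally 4A + B:
(28, 30) + (9, 40). λ = (40 - 30)/(9 - 28) ≡ 10/42 mod 61. 42⁻¹ ≡ 16 (mod 61) since 42·16 = 672 ≡ 1, so λ ≡ 38.
  x = λ² - 28 - 9 = 1444 - 37 ≡ 4; y = λ·(28 - 4) - 30 ≡ 28. → (4, 28)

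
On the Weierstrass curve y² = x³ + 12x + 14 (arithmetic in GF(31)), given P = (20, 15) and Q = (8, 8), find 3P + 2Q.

First 3P:
Repeated addition: build up to 3P.
2P: tangent at (20, 15): λ = (3·20² + 12)/(2·15) ≡ 3/30. 30⁻¹ ≡ 30 (mod 31) since 30·30 = 900 ≡ 1, so λ ≡ 3·30 ≡ 28.
  x = λ² - 20 - 20 = 784 - 40 ≡ 0; y = λ·(20 - 0) - 15 ≡ 18. → (0, 18)
3P: (0, 18) + (20, 15). λ = (15 - 18)/(20 - 0) ≡ 28/20 mod 31. 20⁻¹ ≡ 14 (mod 31), so λ ≡ 20.
  x = λ² - 0 - 20 = 400 - 20 ≡ 8; y = λ·(0 - 8) - 18 ≡ 8. → (8, 8)
3P = (8, 8).
Next 2Q:
Repeated addition: build up to 2Q.
2Q: tangent at (8, 8): λ = (3·8² + 12)/(2·8) ≡ 18/16. 16⁻¹ ≡ 2 (mod 31), so λ ≡ 18·2 ≡ 5.
  x = λ² - 8 - 8 = 25 - 16 ≡ 9; y = λ·(8 - 9) - 8 ≡ 18. → (9, 18)
2Q = (9, 18).
Finally 3P + 2Q:
(8, 8) + (9, 18). λ = (18 - 8)/(9 - 8) ≡ 10/1 mod 31. 1⁻¹ ≡ 1 (mod 31) since 1·1 = 1 ≡ 1, so λ ≡ 10.
  x = λ² - 8 - 9 = 100 - 17 ≡ 21; y = λ·(8 - 21) - 8 ≡ 17. → (21, 17)

(21, 17)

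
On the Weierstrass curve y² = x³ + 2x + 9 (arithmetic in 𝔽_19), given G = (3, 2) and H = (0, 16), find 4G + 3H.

(4, 9)

First 4G:
Repeated addition: build up to 4G.
2G: tangent at (3, 2): λ = (3·3² + 2)/(2·2) ≡ 10/4. 4⁻¹ ≡ 5 (mod 19) since 4·5 = 20 ≡ 1, so λ ≡ 10·5 ≡ 12.
  x = λ² - 3 - 3 = 144 - 6 ≡ 5; y = λ·(3 - 5) - 2 ≡ 12. → (5, 12)
3G: (5, 12) + (3, 2). λ = (2 - 12)/(3 - 5) ≡ 9/17 mod 19. 17⁻¹ ≡ 9 (mod 19), so λ ≡ 5.
  x = λ² - 5 - 3 = 25 - 8 ≡ 17; y = λ·(5 - 17) - 12 ≡ 4. → (17, 4)
4G: (17, 4) + (3, 2). λ = (2 - 4)/(3 - 17) ≡ 17/5 mod 19. 5⁻¹ ≡ 4 (mod 19) since 5·4 = 20 ≡ 1, so λ ≡ 11.
  x = λ² - 17 - 3 = 121 - 20 ≡ 6; y = λ·(17 - 6) - 4 ≡ 3. → (6, 3)
4G = (6, 3).
Next 3H:
Repeated addition: build up to 3H.
2H: tangent at (0, 16): λ = (3·0² + 2)/(2·16) ≡ 2/13. 13⁻¹ ≡ 3 (mod 19), so λ ≡ 2·3 ≡ 6.
  x = λ² - 0 - 0 = 36 - 0 ≡ 17; y = λ·(0 - 17) - 16 ≡ 15. → (17, 15)
3H: (17, 15) + (0, 16). λ = (16 - 15)/(0 - 17) ≡ 1/2 mod 19. 2⁻¹ ≡ 10 (mod 19), so λ ≡ 10.
  x = λ² - 17 - 0 = 100 - 17 ≡ 7; y = λ·(17 - 7) - 15 ≡ 9. → (7, 9)
3H = (7, 9).
Finally 4G + 3H:
(6, 3) + (7, 9). λ = (9 - 3)/(7 - 6) ≡ 6/1 mod 19. 1⁻¹ ≡ 1 (mod 19) since 1·1 = 1 ≡ 1, so λ ≡ 6.
  x = λ² - 6 - 7 = 36 - 13 ≡ 4; y = λ·(6 - 4) - 3 ≡ 9. → (4, 9)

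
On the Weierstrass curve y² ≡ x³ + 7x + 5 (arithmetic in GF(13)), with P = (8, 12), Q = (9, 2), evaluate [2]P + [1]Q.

(12, 7)

First 2P:
Repeated addition: build up to 2P.
2P: tangent at (8, 12): λ = (3·8² + 7)/(2·12) ≡ 4/11. 11⁻¹ ≡ 6 (mod 13) since 11·6 = 66 ≡ 1, so λ ≡ 4·6 ≡ 11.
  x = λ² - 8 - 8 = 121 - 16 ≡ 1; y = λ·(8 - 1) - 12 ≡ 0. → (1, 0)
2P = (1, 0).
Finally 2P + Q:
(1, 0) + (9, 2). λ = (2 - 0)/(9 - 1) ≡ 2/8 mod 13. 8⁻¹ ≡ 5 (mod 13) since 8·5 = 40 ≡ 1, so λ ≡ 10.
  x = λ² - 1 - 9 = 100 - 10 ≡ 12; y = λ·(1 - 12) - 0 ≡ 7. → (12, 7)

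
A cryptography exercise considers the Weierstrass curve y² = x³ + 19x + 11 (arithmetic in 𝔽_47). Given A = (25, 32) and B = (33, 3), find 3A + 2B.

First 3A:
Repeated addition: build up to 3A.
2A: tangent at (25, 32): λ = (3·25² + 19)/(2·32) ≡ 14/17. 17⁻¹ ≡ 36 (mod 47) since 17·36 = 612 ≡ 1, so λ ≡ 14·36 ≡ 34.
  x = λ² - 25 - 25 = 1156 - 50 ≡ 25; y = λ·(25 - 25) - 32 ≡ 15. → (25, 15)
3A: (25, 15) + (25, 32): same x and y₁ ≡ -y₂, so the sum is the point at infinity.
3A = the point at infinity.
Next 2B:
Repeated addition: build up to 2B.
2B: tangent at (33, 3): λ = (3·33² + 19)/(2·3) ≡ 43/6. 6⁻¹ ≡ 8 (mod 47) since 6·8 = 48 ≡ 1, so λ ≡ 43·8 ≡ 15.
  x = λ² - 33 - 33 = 225 - 66 ≡ 18; y = λ·(33 - 18) - 3 ≡ 34. → (18, 34)
2B = (18, 34).
Finally 3A + 2B:
the point at infinity + (18, 34) = (18, 34) (identity).

(18, 34)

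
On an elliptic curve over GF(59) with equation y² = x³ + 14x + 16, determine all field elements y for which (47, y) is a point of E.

x³ + 14x + 16 = 104497 ≡ 8 (mod 59).
8 is a non-residue mod 59; no y exists.

none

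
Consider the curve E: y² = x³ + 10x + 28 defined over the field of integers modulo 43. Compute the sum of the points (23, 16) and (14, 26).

(29, 5)

(23, 16) + (14, 26). λ = (26 - 16)/(14 - 23) ≡ 10/34 mod 43. 34⁻¹ ≡ 19 (mod 43) since 34·19 = 646 ≡ 1, so λ ≡ 18.
  x = λ² - 23 - 14 = 324 - 37 ≡ 29; y = λ·(23 - 29) - 16 ≡ 5. → (29, 5)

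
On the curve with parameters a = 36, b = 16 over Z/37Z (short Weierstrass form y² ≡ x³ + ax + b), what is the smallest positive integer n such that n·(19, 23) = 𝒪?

2P: tangent at (19, 23): λ = (3·19² + 36)/(2·23) ≡ 9/9. 9⁻¹ ≡ 33 (mod 37), so λ ≡ 9·33 ≡ 1.
  x = λ² - 19 - 19 = 1 - 38 ≡ 0; y = λ·(19 - 0) - 23 ≡ 33. → (0, 33)
3P: (0, 33) + (19, 23). λ = (23 - 33)/(19 - 0) ≡ 27/19 mod 37. 19⁻¹ ≡ 2 (mod 37) since 19·2 = 38 ≡ 1, so λ ≡ 17.
  x = λ² - 0 - 19 = 289 - 19 ≡ 11; y = λ·(0 - 11) - 33 ≡ 2. → (11, 2)
4P: (11, 2) + (19, 23). λ = (23 - 2)/(19 - 11) ≡ 21/8 mod 37. 8⁻¹ ≡ 14 (mod 37), so λ ≡ 35.
  x = λ² - 11 - 19 = 1225 - 30 ≡ 11; y = λ·(11 - 11) - 2 ≡ 35. → (11, 35)
5P: (11, 35) + (19, 23). λ = (23 - 35)/(19 - 11) ≡ 25/8 mod 37. 8⁻¹ ≡ 14 (mod 37), so λ ≡ 17.
  x = λ² - 11 - 19 = 289 - 30 ≡ 0; y = λ·(11 - 0) - 35 ≡ 4. → (0, 4)
6P: (0, 4) + (19, 23). λ = (23 - 4)/(19 - 0) ≡ 19/19 mod 37. 19⁻¹ ≡ 2 (mod 37) since 19·2 = 38 ≡ 1, so λ ≡ 1.
  x = λ² - 0 - 19 = 1 - 19 ≡ 19; y = λ·(0 - 19) - 4 ≡ 14. → (19, 14)
7P: (19, 14) + (19, 23): same x and y₁ ≡ -y₂, so the sum is 𝒪.
7P = 𝒪, so the order is 7.

7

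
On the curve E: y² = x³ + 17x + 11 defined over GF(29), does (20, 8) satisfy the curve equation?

no

y² = 8² ≡ 6; x³ + 17x + 11 = 8351 ≡ 28 (mod 29). 6 ≠ 28.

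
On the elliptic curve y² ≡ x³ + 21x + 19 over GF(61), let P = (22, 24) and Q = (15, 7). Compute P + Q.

(22, 24) + (15, 7). λ = (7 - 24)/(15 - 22) ≡ 44/54 mod 61. 54⁻¹ ≡ 26 (mod 61), so λ ≡ 46.
  x = λ² - 22 - 15 = 2116 - 37 ≡ 5; y = λ·(22 - 5) - 24 ≡ 26. → (5, 26)

(5, 26)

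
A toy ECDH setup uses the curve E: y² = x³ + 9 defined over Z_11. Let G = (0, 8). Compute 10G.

(0, 8)

Double-and-add on 10 = (1010)₂. Start with G = (0, 8) for the leading 1-bit.
double: tangent at (0, 8): λ = (3·0² + 0)/(2·8) ≡ 0/5. 5⁻¹ ≡ 9 (mod 11) since 5·9 = 45 ≡ 1, so λ ≡ 0·9 ≡ 0.
  x = λ² - 0 - 0 = 0 - 0 ≡ 0; y = λ·(0 - 0) - 8 ≡ 3. → (0, 3)
double: tangent at (0, 3): λ = (3·0² + 0)/(2·3) ≡ 0/6. 6⁻¹ ≡ 2 (mod 11), so λ ≡ 0·2 ≡ 0.
  x = λ² - 0 - 0 = 0 - 0 ≡ 0; y = λ·(0 - 0) - 3 ≡ 8. → (0, 8)
add G: tangent at (0, 8): λ = (3·0² + 0)/(2·8) ≡ 0/5. 5⁻¹ ≡ 9 (mod 11) since 5·9 = 45 ≡ 1, so λ ≡ 0·9 ≡ 0.
  x = λ² - 0 - 0 = 0 - 0 ≡ 0; y = λ·(0 - 0) - 8 ≡ 3. → (0, 3)
double: tangent at (0, 3): λ = (3·0² + 0)/(2·3) ≡ 0/6. 6⁻¹ ≡ 2 (mod 11) since 6·2 = 12 ≡ 1, so λ ≡ 0·2 ≡ 0.
  x = λ² - 0 - 0 = 0 - 0 ≡ 0; y = λ·(0 - 0) - 3 ≡ 8. → (0, 8)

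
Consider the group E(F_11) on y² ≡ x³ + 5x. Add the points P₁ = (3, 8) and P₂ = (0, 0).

(9, 9)

(3, 8) + (0, 0). λ = (0 - 8)/(0 - 3) ≡ 3/8 mod 11. 8⁻¹ ≡ 7 (mod 11), so λ ≡ 10.
  x = λ² - 3 - 0 = 100 - 3 ≡ 9; y = λ·(3 - 9) - 8 ≡ 9. → (9, 9)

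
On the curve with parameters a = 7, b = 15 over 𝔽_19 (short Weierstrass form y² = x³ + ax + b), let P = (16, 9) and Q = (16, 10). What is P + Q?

O

The two points share x = 16 and their y-coordinates satisfy 9 + 10 ≡ 0 (mod 19), so they are inverses. Their sum is ∞.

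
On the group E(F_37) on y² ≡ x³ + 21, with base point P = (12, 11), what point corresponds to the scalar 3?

(0, 24)

Repeated addition: build up to 3P.
2P: tangent at (12, 11): λ = (3·12² + 0)/(2·11) ≡ 25/22. 22⁻¹ ≡ 32 (mod 37) since 22·32 = 704 ≡ 1, so λ ≡ 25·32 ≡ 23.
  x = λ² - 12 - 12 = 529 - 24 ≡ 24; y = λ·(12 - 24) - 11 ≡ 9. → (24, 9)
3P: (24, 9) + (12, 11). λ = (11 - 9)/(12 - 24) ≡ 2/25 mod 37. 25⁻¹ ≡ 3 (mod 37), so λ ≡ 6.
  x = λ² - 24 - 12 = 36 - 36 ≡ 0; y = λ·(24 - 0) - 9 ≡ 24. → (0, 24)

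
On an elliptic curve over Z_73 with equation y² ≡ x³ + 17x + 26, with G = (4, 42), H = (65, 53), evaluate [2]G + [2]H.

First 2G:
Repeated addition: build up to 2G.
2G: tangent at (4, 42): λ = (3·4² + 17)/(2·42) ≡ 65/11. 11⁻¹ ≡ 20 (mod 73) since 11·20 = 220 ≡ 1, so λ ≡ 65·20 ≡ 59.
  x = λ² - 4 - 4 = 3481 - 8 ≡ 42; y = λ·(4 - 42) - 42 ≡ 52. → (42, 52)
2G = (42, 52).
Next 2H:
Repeated addition: build up to 2H.
2H: tangent at (65, 53): λ = (3·65² + 17)/(2·53) ≡ 63/33. 33⁻¹ ≡ 31 (mod 73), so λ ≡ 63·31 ≡ 55.
  x = λ² - 65 - 65 = 3025 - 130 ≡ 48; y = λ·(65 - 48) - 53 ≡ 6. → (48, 6)
2H = (48, 6).
Finally 2G + 2H:
(42, 52) + (48, 6). λ = (6 - 52)/(48 - 42) ≡ 27/6 mod 73. 6⁻¹ ≡ 61 (mod 73) since 6·61 = 366 ≡ 1, so λ ≡ 41.
  x = λ² - 42 - 48 = 1681 - 90 ≡ 58; y = λ·(42 - 58) - 52 ≡ 22. → (58, 22)

(58, 22)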